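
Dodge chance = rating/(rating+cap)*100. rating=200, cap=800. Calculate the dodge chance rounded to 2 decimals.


dodge% = 200 / (200 + 800) * 100
= 200 / 1000 * 100
= 0.2 * 100
= 20.00%

20.00%


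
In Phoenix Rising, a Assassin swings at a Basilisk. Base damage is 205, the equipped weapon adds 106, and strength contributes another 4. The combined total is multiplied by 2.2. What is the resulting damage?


Sum base + weapon + str = 205 + 106 + 4 = 315
Multiply by 2.2:
315 * 2.2 = 693.0

693.0 damage


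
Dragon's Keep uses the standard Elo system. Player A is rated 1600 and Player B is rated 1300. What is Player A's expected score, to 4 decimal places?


Elo expected score: Ea = 1/(1 + 10^((Rb-Ra)/400))
Rb - Ra = 1300 - 1600 = -300
(Rb-Ra)/400 = -300/400 = -0.75
10^-0.75 = 0.177828
Ea = 1/(1 + 0.177828) = 1/1.177828 = 0.8490

0.8490


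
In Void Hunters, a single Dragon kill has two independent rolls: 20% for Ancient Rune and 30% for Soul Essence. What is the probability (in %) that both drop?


For independent events, P(both) = P(A) * P(B)
= 20% * 30%
= 600 / 100 %
= 6.0%

6.0%


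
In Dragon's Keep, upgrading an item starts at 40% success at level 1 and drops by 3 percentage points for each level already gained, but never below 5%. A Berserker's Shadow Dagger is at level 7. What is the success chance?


raw_rate = 40 - 3 * (7 - 1)
= 40 - 3 * 6
= 40 - 18
= 22
Apply floor: max(22, 5) = 22%

22%


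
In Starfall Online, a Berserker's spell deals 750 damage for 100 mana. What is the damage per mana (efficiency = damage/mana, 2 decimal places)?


Efficiency = damage / mana
= 750 / 100
= 7.50

7.50 dmg/mana


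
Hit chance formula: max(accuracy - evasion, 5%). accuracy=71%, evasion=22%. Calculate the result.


accuracy - evasion = 71 - 22 = 49
Apply floor: max(49, 5) = 49
Hit chance = 49%

49%


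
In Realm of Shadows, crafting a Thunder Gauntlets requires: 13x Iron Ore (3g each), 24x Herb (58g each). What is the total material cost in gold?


Cost breakdown:
  Iron Ore: 13 * 3 = 39
  Herb: 24 * 58 = 1392
Total = 39 + 1392 = 1431

1431 gold


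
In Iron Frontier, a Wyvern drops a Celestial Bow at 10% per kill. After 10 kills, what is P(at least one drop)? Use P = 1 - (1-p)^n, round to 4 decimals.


P(at least one) = 1 - P(none) = 1 - (1-p)^n
p = 10/100 = 0.1
1 - p = 0.9
(1 - p)^10 = 0.9^10 = 0.348678
P(at least one) = 1 - 0.348678 = 0.6513

0.6513


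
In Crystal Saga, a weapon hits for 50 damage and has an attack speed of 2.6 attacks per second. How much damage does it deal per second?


DPS = damage * attack_speed
= 50 * 2.6
= 130.0

130.0 DPS


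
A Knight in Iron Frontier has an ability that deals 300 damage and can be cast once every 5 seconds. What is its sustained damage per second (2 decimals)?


DPS = damage / cooldown
= 300 / 5
= 60.00

60.00 DPS


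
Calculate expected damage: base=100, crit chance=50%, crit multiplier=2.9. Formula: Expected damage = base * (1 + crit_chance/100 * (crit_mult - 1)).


E[dmg] = base * (1 + crit_chance * (crit_mult - 1))
cc as decimal = 50/100 = 0.5
cm - 1 = 2.9 - 1 = 1.9
Bonus factor = 0.5 * 1.9 = 0.95
Total multiplier = 1 + 0.95 = 1.95
Expected damage = 100 * 1.95 = 195.00

195.00 damage


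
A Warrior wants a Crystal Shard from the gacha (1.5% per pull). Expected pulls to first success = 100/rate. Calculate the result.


Expected pulls for a geometric distribution = 1/p = 100 / rate%
= 100 / 1.5
= 66.67

66.67 pulls


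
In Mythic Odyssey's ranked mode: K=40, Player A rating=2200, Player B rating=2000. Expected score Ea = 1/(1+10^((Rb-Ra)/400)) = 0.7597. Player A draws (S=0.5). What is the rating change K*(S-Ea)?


Elo update: delta = K * (S - Ea), where S = 0.5 (draws)
S - Ea = 0.5 - 0.7597 = -0.2597
Rating change = 40 * -0.2597
= -10.39

-10.39 rating points


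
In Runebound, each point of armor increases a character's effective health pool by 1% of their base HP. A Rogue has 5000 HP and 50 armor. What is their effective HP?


EHP = 5000 * (1 + 50/100)
= 5000 * (1 + 0.5)
= 5000 * 1.5
= 7500.0

7500.0 EHP


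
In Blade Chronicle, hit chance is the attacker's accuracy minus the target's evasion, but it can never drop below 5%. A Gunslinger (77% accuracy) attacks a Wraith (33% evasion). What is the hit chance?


accuracy - evasion = 77 - 33 = 44
Apply floor: max(44, 5) = 44
Hit chance = 44%

44%


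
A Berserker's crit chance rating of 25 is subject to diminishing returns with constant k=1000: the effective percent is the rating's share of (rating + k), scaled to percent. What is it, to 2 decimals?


effective% = rating / (rating + k) * 100
= 25 / (25 + 1000) * 100
= 25 / 1025 * 100
= 0.02439 * 100
= 2.44%

2.44%


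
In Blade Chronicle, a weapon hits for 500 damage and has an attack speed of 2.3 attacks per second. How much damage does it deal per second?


DPS = damage * attack_speed
= 500 * 2.3
= 1150.0

1150.0 DPS


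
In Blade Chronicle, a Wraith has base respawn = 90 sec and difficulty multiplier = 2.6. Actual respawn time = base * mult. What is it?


Respawn time = base * multiplier
= 90 * 2.6
= 234.0 seconds

234.0 seconds


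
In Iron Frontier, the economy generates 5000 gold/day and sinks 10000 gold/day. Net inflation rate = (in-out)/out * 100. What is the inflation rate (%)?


Net gold = 5000 - 10000 = -5000
Inflation rate = net / sunk * 100 = -5000 / 10000 * 100
= -0.5 * 100
= -50.00%

-50.00%


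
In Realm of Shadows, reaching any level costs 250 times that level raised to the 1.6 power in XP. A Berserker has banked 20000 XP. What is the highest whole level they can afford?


XP = 250 * level^1.6, so level = (XP / 250)^(1/1.6)
= (20000 / 250)^(1/1.6)
= 80.0^0.625
= 15.4679
Floor: level = 15

level 15


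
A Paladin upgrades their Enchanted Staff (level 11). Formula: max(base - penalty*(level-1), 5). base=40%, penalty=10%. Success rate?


raw_rate = 40 - 10 * (11 - 1)
= 40 - 10 * 10
= 40 - 100
= -60
Apply floor: max(-60, 5) = 5%

5%


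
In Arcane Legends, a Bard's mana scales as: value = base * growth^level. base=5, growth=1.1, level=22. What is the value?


value = base * growth^level
= 5 * 1.1^22
= 5 * 8.140275
= 40.70

40.70 mana


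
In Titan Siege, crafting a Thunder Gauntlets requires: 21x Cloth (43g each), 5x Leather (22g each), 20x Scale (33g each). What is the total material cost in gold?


Cost breakdown:
  Cloth: 21 * 43 = 903
  Leather: 5 * 22 = 110
  Scale: 20 * 33 = 660
Total = 903 + 110 + 660 = 1673

1673 gold


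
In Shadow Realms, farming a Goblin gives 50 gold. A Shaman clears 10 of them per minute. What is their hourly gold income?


Gold per minute = 50 * 10 = 500
Gold per hour = 500 * 60 = 30000

30000 gold/hour


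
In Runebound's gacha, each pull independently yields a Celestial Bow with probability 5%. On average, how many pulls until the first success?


Expected pulls for a geometric distribution = 1/p = 100 / rate%
= 100 / 5
= 20.0

20.0 pulls


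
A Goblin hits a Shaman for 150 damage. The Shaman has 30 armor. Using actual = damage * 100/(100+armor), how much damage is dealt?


actual = 150 * 100 / (100 + 30)
= 150 * 100 / 130
= 15000 / 130
= 115.38

115.38 damage


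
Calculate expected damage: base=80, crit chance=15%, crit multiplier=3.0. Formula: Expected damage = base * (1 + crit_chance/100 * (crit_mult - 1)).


E[dmg] = base * (1 + crit_chance * (crit_mult - 1))
cc as decimal = 15/100 = 0.15
cm - 1 = 3.0 - 1 = 2.0
Bonus factor = 0.15 * 2.0 = 0.3
Total multiplier = 1 + 0.3 = 1.3
Expected damage = 80 * 1.3 = 104.00

104.00 damage


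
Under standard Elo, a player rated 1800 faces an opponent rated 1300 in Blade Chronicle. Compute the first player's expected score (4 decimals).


Elo expected score: Ea = 1/(1 + 10^((Rb-Ra)/400))
Rb - Ra = 1300 - 1800 = -500
(Rb-Ra)/400 = -500/400 = -1.25
10^-1.25 = 0.056234
Ea = 1/(1 + 0.056234) = 1/1.056234 = 0.9468

0.9468


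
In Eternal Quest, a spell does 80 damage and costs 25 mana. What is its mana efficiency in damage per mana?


Efficiency = damage / mana
= 80 / 25
= 3.20

3.20 dmg/mana


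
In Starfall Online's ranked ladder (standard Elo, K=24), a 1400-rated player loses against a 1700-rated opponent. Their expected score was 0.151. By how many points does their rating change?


Elo update: delta = K * (S - Ea), where S = 0 (loses)
S - Ea = 0 - 0.151 = -0.151
Rating change = 24 * -0.151
= -3.62

-3.62 rating points


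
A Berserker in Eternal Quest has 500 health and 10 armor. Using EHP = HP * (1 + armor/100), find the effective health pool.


EHP = 500 * (1 + 10/100)
= 500 * (1 + 0.1)
= 500 * 1.1
= 550.0

550.0 EHP


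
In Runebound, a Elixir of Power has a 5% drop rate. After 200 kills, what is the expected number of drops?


Expected drops = kills * (drop_rate / 100)
= 200 * (5 / 100)
= 200 * 0.05
= 10.0

10.0 drops


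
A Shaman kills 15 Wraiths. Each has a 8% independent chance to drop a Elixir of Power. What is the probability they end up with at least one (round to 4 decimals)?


P(at least one) = 1 - P(none) = 1 - (1-p)^n
p = 8/100 = 0.08
1 - p = 0.92
(1 - p)^15 = 0.92^15 = 0.286297
P(at least one) = 1 - 0.286297 = 0.7137

0.7137


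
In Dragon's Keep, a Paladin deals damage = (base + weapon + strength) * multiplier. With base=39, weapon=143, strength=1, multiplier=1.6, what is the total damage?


Sum base + weapon + str = 39 + 143 + 1 = 183
Multiply by 1.6:
183 * 1.6 = 292.8

292.8 damage


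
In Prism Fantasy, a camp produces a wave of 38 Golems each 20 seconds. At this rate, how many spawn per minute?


Spawns per minute = count * (60 / interval)
= 38 * (60 / 20)
= 38 * 3.0
= 114.0

114.0 per minute


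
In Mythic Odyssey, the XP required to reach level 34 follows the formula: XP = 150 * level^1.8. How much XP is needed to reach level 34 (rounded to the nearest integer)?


XP = 150 * level^1.8
Substitute level = 34:
XP = 150 * 34^1.8
= 150 * 571.0341
= 85655

85655 XP


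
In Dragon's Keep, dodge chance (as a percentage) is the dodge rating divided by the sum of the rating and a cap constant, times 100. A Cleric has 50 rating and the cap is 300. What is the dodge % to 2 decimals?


dodge% = 50 / (50 + 300) * 100
= 50 / 350 * 100
= 0.142857 * 100
= 14.29%

14.29%


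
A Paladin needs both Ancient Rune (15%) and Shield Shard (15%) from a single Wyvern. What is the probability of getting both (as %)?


For independent events, P(both) = P(A) * P(B)
= 15% * 15%
= 225 / 100 %
= 2.25%

2.25%


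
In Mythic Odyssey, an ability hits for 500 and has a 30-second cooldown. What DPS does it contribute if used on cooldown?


DPS = damage / cooldown
= 500 / 30
= 16.67

16.67 DPS


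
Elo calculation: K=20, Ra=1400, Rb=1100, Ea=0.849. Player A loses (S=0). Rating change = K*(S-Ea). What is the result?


Elo update: delta = K * (S - Ea), where S = 0 (loses)
S - Ea = 0 - 0.849 = -0.849
Rating change = 20 * -0.849
= -16.98

-16.98 rating points


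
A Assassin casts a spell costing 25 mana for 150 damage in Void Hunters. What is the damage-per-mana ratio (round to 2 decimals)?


Efficiency = damage / mana
= 150 / 25
= 6.00

6.00 dmg/mana


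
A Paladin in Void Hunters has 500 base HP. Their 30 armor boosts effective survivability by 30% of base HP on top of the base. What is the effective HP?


EHP = 500 * (1 + 30/100)
= 500 * (1 + 0.3)
= 500 * 1.3
= 650.0

650.0 EHP


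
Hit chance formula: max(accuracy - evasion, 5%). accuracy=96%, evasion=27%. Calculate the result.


accuracy - evasion = 96 - 27 = 69
Apply floor: max(69, 5) = 69
Hit chance = 69%

69%


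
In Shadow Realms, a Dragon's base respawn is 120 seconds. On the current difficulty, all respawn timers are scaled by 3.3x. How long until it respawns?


Respawn time = base * multiplier
= 120 * 3.3
= 396.0 seconds

396.0 seconds


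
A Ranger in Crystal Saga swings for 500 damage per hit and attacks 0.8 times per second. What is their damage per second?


DPS = damage * attack_speed
= 500 * 0.8
= 400.0

400.0 DPS


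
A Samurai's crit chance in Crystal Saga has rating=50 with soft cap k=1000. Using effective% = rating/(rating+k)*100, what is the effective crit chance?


effective% = rating / (rating + k) * 100
= 50 / (50 + 1000) * 100
= 50 / 1050 * 100
= 0.047619 * 100
= 4.76%

4.76%


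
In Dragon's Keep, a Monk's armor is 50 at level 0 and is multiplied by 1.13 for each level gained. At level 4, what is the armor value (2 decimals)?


value = base * growth^level
= 50 * 1.13^4
= 50 * 1.630474
= 81.52

81.52 armor


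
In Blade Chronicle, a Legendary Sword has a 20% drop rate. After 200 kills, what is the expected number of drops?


Expected drops = kills * (drop_rate / 100)
= 200 * (20 / 100)
= 200 * 0.2
= 40.0

40.0 drops


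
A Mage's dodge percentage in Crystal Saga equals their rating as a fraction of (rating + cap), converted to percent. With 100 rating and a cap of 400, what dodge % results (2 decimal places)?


dodge% = 100 / (100 + 400) * 100
= 100 / 500 * 100
= 0.2 * 100
= 20.00%

20.00%


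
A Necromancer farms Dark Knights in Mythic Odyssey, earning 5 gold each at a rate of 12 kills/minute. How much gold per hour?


Gold per minute = 5 * 12 = 60
Gold per hour = 60 * 60 = 3600

3600 gold/hour


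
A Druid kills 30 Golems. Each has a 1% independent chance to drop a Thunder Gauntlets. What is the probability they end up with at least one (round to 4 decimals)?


P(at least one) = 1 - P(none) = 1 - (1-p)^n
p = 1/100 = 0.01
1 - p = 0.99
(1 - p)^30 = 0.99^30 = 0.739700
P(at least one) = 1 - 0.739700 = 0.2603

0.2603


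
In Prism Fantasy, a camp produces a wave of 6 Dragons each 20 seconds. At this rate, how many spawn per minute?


Spawns per minute = count * (60 / interval)
= 6 * (60 / 20)
= 6 * 3.0
= 18.0

18.0 per minute


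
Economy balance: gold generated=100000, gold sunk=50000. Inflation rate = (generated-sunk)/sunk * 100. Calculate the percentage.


Net gold = 100000 - 50000 = 50000
Inflation rate = net / sunk * 100 = 50000 / 50000 * 100
= 1.0 * 100
= 100.00%

100.00%


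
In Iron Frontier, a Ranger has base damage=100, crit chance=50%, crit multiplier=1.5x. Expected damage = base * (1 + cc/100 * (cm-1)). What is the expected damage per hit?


E[dmg] = base * (1 + crit_chance * (crit_mult - 1))
cc as decimal = 50/100 = 0.5
cm - 1 = 1.5 - 1 = 0.5
Bonus factor = 0.5 * 0.5 = 0.25
Total multiplier = 1 + 0.25 = 1.25
Expected damage = 100 * 1.25 = 125.00

125.00 damage


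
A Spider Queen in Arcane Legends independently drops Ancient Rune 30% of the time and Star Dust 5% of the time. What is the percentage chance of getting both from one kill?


For independent events, P(both) = P(A) * P(B)
= 30% * 5%
= 150 / 100 %
= 1.5%

1.5%


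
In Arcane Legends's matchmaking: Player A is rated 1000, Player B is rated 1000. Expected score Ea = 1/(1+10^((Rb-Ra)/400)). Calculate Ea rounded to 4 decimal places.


Elo expected score: Ea = 1/(1 + 10^((Rb-Ra)/400))
Rb - Ra = 1000 - 1000 = 0
(Rb-Ra)/400 = 0/400 = 0.0
10^0.0 = 1.0
Ea = 1/(1 + 1.0) = 1/2.0 = 0.5000

0.5000


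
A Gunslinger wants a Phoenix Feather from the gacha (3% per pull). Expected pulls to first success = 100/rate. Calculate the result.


Expected pulls for a geometric distribution = 1/p = 100 / rate%
= 100 / 3
= 33.33

33.33 pulls


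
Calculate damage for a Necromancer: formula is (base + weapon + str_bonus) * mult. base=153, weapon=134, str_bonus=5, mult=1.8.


Sum base + weapon + str = 153 + 134 + 5 = 292
Multiply by 1.8:
292 * 1.8 = 525.6

525.6 damage


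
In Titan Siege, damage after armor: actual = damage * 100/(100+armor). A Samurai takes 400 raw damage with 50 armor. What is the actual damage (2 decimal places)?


actual = 400 * 100 / (100 + 50)
= 400 * 100 / 150
= 40000 / 150
= 266.67

266.67 damage


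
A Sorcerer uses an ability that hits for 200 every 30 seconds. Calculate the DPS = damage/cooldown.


DPS = damage / cooldown
= 200 / 30
= 6.67

6.67 DPS


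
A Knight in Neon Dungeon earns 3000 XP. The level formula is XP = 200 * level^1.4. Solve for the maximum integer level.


XP = 200 * level^1.4, so level = (XP / 200)^(1/1.4)
= (3000 / 200)^(1/1.4)
= 15.0^0.7143
= 6.9193
Floor: level = 6

level 6


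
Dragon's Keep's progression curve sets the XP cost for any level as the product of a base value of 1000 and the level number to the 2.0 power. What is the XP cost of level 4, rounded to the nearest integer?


XP = 1000 * level^2.0
Substitute level = 4:
XP = 1000 * 4^2.0
= 1000 * 16.0
= 16000

16000 XP


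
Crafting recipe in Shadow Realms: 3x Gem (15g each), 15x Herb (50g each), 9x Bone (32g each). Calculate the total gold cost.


Cost breakdown:
  Gem: 3 * 15 = 45
  Herb: 15 * 50 = 750
  Bone: 9 * 32 = 288
Total = 45 + 750 + 288 = 1083

1083 gold


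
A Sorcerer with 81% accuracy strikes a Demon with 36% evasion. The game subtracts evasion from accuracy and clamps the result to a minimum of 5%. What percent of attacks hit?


accuracy - evasion = 81 - 36 = 45
Apply floor: max(45, 5) = 45
Hit chance = 45%

45%


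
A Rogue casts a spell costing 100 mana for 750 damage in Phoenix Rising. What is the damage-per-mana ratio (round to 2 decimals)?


Efficiency = damage / mana
= 750 / 100
= 7.50

7.50 dmg/mana


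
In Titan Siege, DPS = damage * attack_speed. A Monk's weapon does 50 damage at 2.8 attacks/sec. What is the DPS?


DPS = damage * attack_speed
= 50 * 2.8
= 140.0

140.0 DPS


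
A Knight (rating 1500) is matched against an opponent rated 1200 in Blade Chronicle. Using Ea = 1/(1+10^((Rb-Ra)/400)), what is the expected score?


Elo expected score: Ea = 1/(1 + 10^((Rb-Ra)/400))
Rb - Ra = 1200 - 1500 = -300
(Rb-Ra)/400 = -300/400 = -0.75
10^-0.75 = 0.177828
Ea = 1/(1 + 0.177828) = 1/1.177828 = 0.8490

0.8490


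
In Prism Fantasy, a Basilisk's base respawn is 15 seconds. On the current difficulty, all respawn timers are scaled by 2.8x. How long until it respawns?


Respawn time = base * multiplier
= 15 * 2.8
= 42.0 seconds

42.0 seconds


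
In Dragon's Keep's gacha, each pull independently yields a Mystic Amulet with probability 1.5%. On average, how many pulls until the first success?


Expected pulls for a geometric distribution = 1/p = 100 / rate%
= 100 / 1.5
= 66.67

66.67 pulls


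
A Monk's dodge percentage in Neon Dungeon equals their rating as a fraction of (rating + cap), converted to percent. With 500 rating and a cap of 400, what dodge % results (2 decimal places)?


dodge% = 500 / (500 + 400) * 100
= 500 / 900 * 100
= 0.555556 * 100
= 55.56%

55.56%


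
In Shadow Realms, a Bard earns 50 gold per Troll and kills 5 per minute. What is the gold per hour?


Gold per minute = 50 * 5 = 250
Gold per hour = 250 * 60 = 15000

15000 gold/hour


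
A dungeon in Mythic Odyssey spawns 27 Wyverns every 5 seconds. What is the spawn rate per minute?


Spawns per minute = count * (60 / interval)
= 27 * (60 / 5)
= 27 * 12.0
= 324.0

324.0 per minute


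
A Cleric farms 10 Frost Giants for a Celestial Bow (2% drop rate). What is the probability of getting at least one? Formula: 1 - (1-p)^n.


P(at least one) = 1 - P(none) = 1 - (1-p)^n
p = 2/100 = 0.02
1 - p = 0.98
(1 - p)^10 = 0.98^10 = 0.817073
P(at least one) = 1 - 0.817073 = 0.1829

0.1829


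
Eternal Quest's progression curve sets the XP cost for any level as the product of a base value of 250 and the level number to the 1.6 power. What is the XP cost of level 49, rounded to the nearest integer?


XP = 250 * level^1.6
Substitute level = 49:
XP = 250 * 49^1.6
= 250 * 506.1902
= 126548

126548 XP


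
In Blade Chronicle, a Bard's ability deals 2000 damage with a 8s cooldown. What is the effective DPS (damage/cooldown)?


DPS = damage / cooldown
= 2000 / 8
= 250.00

250.00 DPS


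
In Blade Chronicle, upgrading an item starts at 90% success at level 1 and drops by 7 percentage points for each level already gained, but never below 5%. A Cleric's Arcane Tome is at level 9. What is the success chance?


raw_rate = 90 - 7 * (9 - 1)
= 90 - 7 * 8
= 90 - 56
= 34
Apply floor: max(34, 5) = 34%

34%


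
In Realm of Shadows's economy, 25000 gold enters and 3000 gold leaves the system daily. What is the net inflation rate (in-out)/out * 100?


Net gold = 25000 - 3000 = 22000
Inflation rate = net / sunk * 100 = 22000 / 3000 * 100
= 7.333333 * 100
= 733.33%

733.33%


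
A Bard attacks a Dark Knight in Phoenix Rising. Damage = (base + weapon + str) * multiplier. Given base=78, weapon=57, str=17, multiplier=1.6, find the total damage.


Sum base + weapon + str = 78 + 57 + 17 = 152
Multiply by 1.6:
152 * 1.6 = 243.2

243.2 damage


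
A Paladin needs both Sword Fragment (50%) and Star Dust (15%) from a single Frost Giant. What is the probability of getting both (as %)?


For independent events, P(both) = P(A) * P(B)
= 50% * 15%
= 750 / 100 %
= 7.5%

7.5%


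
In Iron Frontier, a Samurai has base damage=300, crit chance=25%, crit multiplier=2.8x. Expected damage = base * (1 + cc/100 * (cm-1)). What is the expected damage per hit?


E[dmg] = base * (1 + crit_chance * (crit_mult - 1))
cc as decimal = 25/100 = 0.25
cm - 1 = 2.8 - 1 = 1.8
Bonus factor = 0.25 * 1.8 = 0.45
Total multiplier = 1 + 0.45 = 1.45
Expected damage = 300 * 1.45 = 435.00

435.00 damage


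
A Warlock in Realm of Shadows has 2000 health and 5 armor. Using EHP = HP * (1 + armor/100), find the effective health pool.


EHP = 2000 * (1 + 5/100)
= 2000 * (1 + 0.05)
= 2000 * 1.05
= 2100.0

2100.0 EHP


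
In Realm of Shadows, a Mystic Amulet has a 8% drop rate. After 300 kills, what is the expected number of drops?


Expected drops = kills * (drop_rate / 100)
= 300 * (8 / 100)
= 300 * 0.08
= 24.0

24.0 drops


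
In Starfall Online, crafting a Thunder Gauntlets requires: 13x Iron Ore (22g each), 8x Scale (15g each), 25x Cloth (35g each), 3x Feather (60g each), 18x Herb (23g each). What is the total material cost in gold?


Cost breakdown:
  Iron Ore: 13 * 22 = 286
  Scale: 8 * 15 = 120
  Cloth: 25 * 35 = 875
  Feather: 3 * 60 = 180
  Herb: 18 * 23 = 414
Total = 286 + 120 + 875 + 180 + 414 = 1875

1875 gold


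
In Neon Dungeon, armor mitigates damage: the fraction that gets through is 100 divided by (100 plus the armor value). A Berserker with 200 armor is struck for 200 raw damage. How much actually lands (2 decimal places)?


actual = 200 * 100 / (100 + 200)
= 200 * 100 / 300
= 20000 / 300
= 66.67

66.67 damage


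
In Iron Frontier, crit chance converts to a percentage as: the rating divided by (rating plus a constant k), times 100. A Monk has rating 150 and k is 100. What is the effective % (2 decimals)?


effective% = rating / (rating + k) * 100
= 150 / (150 + 100) * 100
= 150 / 250 * 100
= 0.6 * 100
= 60.00%

60.00%


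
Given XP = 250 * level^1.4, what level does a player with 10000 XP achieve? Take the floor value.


XP = 250 * level^1.4, so level = (XP / 250)^(1/1.4)
= (10000 / 250)^(1/1.4)
= 40.0^0.7143
= 13.9421
Floor: level = 13

level 13


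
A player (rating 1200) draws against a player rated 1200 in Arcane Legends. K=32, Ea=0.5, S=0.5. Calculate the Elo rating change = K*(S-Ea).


Elo update: delta = K * (S - Ea), where S = 0.5 (draws)
S - Ea = 0.5 - 0.5 = 0.0
Rating change = 32 * 0.0
= 0.00

0.00 rating points


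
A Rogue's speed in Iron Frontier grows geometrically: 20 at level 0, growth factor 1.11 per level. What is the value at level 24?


value = base * growth^level
= 20 * 1.11^24
= 20 * 12.239157
= 244.78

244.78 speed


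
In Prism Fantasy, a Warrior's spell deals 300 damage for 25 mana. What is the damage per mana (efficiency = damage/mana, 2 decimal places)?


Efficiency = damage / mana
= 300 / 25
= 12.00

12.00 dmg/mana


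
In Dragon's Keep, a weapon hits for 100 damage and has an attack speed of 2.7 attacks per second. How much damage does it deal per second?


DPS = damage * attack_speed
= 100 * 2.7
= 270.0

270.0 DPS


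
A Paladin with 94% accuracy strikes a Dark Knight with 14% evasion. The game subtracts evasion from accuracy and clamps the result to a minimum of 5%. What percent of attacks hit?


accuracy - evasion = 94 - 14 = 80
Apply floor: max(80, 5) = 80
Hit chance = 80%

80%


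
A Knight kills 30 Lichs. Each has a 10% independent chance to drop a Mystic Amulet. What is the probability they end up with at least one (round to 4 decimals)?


P(at least one) = 1 - P(none) = 1 - (1-p)^n
p = 10/100 = 0.1
1 - p = 0.9
(1 - p)^30 = 0.9^30 = 0.042391
P(at least one) = 1 - 0.042391 = 0.9576

0.9576


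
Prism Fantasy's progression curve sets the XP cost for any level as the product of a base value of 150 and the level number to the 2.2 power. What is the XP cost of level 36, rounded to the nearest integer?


XP = 150 * level^2.2
Substitute level = 36:
XP = 150 * 36^2.2
= 150 * 2653.7836
= 398068

398068 XP


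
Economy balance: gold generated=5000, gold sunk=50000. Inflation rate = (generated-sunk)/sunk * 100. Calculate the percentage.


Net gold = 5000 - 50000 = -45000
Inflation rate = net / sunk * 100 = -45000 / 50000 * 100
= -0.9 * 100
= -90.00%

-90.00%


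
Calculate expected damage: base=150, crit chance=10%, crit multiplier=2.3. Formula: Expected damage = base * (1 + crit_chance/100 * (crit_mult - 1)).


E[dmg] = base * (1 + crit_chance * (crit_mult - 1))
cc as decimal = 10/100 = 0.1
cm - 1 = 2.3 - 1 = 1.3
Bonus factor = 0.1 * 1.3 = 0.13
Total multiplier = 1 + 0.13 = 1.13
Expected damage = 150 * 1.13 = 169.50

169.50 damage


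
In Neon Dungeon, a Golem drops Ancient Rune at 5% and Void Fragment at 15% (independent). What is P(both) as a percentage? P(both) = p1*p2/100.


For independent events, P(both) = P(A) * P(B)
= 5% * 15%
= 75 / 100 %
= 0.75%

0.75%


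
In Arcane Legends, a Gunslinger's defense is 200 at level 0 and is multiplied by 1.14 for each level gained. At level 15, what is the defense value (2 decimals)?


value = base * growth^level
= 200 * 1.14^15
= 200 * 7.137938
= 1427.59

1427.59 defense


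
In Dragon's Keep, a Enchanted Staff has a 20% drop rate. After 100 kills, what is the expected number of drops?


Expected drops = kills * (drop_rate / 100)
= 100 * (20 / 100)
= 100 * 0.2
= 20.0

20.0 drops


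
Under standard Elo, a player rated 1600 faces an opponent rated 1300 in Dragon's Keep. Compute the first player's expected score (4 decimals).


Elo expected score: Ea = 1/(1 + 10^((Rb-Ra)/400))
Rb - Ra = 1300 - 1600 = -300
(Rb-Ra)/400 = -300/400 = -0.75
10^-0.75 = 0.177828
Ea = 1/(1 + 0.177828) = 1/1.177828 = 0.8490

0.8490


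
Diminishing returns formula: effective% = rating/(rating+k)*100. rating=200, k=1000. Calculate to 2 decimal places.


effective% = rating / (rating + k) * 100
= 200 / (200 + 1000) * 100
= 200 / 1200 * 100
= 0.166667 * 100
= 16.67%

16.67%


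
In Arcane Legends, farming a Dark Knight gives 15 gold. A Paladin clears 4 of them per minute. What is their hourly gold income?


Gold per minute = 15 * 4 = 60
Gold per hour = 60 * 60 = 3600

3600 gold/hour


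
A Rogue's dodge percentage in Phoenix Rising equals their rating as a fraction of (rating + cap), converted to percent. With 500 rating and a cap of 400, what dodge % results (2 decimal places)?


dodge% = 500 / (500 + 400) * 100
= 500 / 900 * 100
= 0.555556 * 100
= 55.56%

55.56%


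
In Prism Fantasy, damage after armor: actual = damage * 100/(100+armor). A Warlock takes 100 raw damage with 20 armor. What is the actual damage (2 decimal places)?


actual = 100 * 100 / (100 + 20)
= 100 * 100 / 120
= 10000 / 120
= 83.33

83.33 damage


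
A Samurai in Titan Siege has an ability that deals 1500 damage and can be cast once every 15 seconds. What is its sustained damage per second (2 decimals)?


DPS = damage / cooldown
= 1500 / 15
= 100.00

100.00 DPS


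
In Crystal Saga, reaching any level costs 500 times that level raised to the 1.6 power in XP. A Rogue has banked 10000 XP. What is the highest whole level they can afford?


XP = 500 * level^1.6, so level = (XP / 500)^(1/1.6)
= (10000 / 500)^(1/1.6)
= 20.0^0.625
= 6.5034
Floor: level = 6

level 6


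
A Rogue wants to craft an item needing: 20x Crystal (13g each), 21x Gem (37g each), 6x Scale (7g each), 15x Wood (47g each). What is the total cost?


Cost breakdown:
  Crystal: 20 * 13 = 260
  Gem: 21 * 37 = 777
  Scale: 6 * 7 = 42
  Wood: 15 * 47 = 705
Total = 260 + 777 + 42 + 705 = 1784

1784 gold


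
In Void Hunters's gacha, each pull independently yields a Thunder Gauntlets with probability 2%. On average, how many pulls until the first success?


Expected pulls for a geometric distribution = 1/p = 100 / rate%
= 100 / 2
= 50.0

50.0 pulls


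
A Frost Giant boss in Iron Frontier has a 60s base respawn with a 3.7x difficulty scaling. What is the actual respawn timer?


Respawn time = base * multiplier
= 60 * 3.7
= 222.0 seconds

222.0 seconds


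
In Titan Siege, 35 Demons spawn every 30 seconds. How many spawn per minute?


Spawns per minute = count * (60 / interval)
= 35 * (60 / 30)
= 35 * 2.0
= 70.0

70.0 per minute


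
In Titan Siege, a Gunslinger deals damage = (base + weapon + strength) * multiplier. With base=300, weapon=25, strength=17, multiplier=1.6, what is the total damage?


Sum base + weapon + str = 300 + 25 + 17 = 342
Multiply by 1.6:
342 * 1.6 = 547.2

547.2 damage


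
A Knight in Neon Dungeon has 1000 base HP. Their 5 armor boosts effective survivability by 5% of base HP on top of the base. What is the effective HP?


EHP = 1000 * (1 + 5/100)
= 1000 * (1 + 0.05)
= 1000 * 1.05
= 1050.0

1050.0 EHP


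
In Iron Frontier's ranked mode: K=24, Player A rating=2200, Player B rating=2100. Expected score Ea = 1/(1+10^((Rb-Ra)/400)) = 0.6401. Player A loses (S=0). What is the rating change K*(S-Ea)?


Elo update: delta = K * (S - Ea), where S = 0 (loses)
S - Ea = 0 - 0.6401 = -0.6401
Rating change = 24 * -0.6401
= -15.36

-15.36 rating points


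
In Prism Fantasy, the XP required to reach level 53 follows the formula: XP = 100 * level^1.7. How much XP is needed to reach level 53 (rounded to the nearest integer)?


XP = 100 * level^1.7
Substitute level = 53:
XP = 100 * 53^1.7
= 100 * 853.6286
= 85363

85363 XP


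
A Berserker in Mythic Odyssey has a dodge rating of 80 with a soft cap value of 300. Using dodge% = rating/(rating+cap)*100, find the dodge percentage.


dodge% = 80 / (80 + 300) * 100
= 80 / 380 * 100
= 0.210526 * 100
= 21.05%

21.05%


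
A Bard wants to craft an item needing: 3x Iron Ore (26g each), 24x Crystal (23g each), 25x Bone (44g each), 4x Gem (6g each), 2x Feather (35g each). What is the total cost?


Cost breakdown:
  Iron Ore: 3 * 26 = 78
  Crystal: 24 * 23 = 552
  Bone: 25 * 44 = 1100
  Gem: 4 * 6 = 24
  Feather: 2 * 35 = 70
Total = 78 + 552 + 1100 + 24 + 70 = 1824

1824 gold


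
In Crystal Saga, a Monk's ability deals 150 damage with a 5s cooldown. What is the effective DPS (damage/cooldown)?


DPS = damage / cooldown
= 150 / 5
= 30.00

30.00 DPS


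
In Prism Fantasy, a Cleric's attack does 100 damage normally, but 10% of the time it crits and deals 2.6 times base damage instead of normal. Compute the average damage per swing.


E[dmg] = base * (1 + crit_chance * (crit_mult - 1))
cc as decimal = 10/100 = 0.1
cm - 1 = 2.6 - 1 = 1.6
Bonus factor = 0.1 * 1.6 = 0.16
Total multiplier = 1 + 0.16 = 1.16
Expected damage = 100 * 1.16 = 116.00

116.00 damage


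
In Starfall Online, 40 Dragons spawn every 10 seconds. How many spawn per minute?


Spawns per minute = count * (60 / interval)
= 40 * (60 / 10)
= 40 * 6.0
= 240.0

240.0 per minute


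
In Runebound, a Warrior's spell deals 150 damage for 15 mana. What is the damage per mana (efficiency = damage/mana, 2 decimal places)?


Efficiency = damage / mana
= 150 / 15
= 10.00

10.00 dmg/mana


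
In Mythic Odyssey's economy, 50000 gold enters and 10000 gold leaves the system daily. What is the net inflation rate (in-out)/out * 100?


Net gold = 50000 - 10000 = 40000
Inflation rate = net / sunk * 100 = 40000 / 10000 * 100
= 4.0 * 100
= 400.00%

400.00%


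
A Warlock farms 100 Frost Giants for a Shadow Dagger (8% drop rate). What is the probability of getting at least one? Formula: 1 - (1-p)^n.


P(at least one) = 1 - P(none) = 1 - (1-p)^n
p = 8/100 = 0.08
1 - p = 0.92
(1 - p)^100 = 0.92^100 = 0.000239
P(at least one) = 1 - 0.000239 = 0.9998

0.9998


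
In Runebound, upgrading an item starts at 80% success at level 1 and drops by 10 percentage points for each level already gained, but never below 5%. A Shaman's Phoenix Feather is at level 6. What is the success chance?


raw_rate = 80 - 10 * (6 - 1)
= 80 - 10 * 5
= 80 - 50
= 30
Apply floor: max(30, 5) = 30%

30%


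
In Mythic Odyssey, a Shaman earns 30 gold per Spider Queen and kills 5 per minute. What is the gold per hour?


Gold per minute = 30 * 5 = 150
Gold per hour = 150 * 60 = 9000

9000 gold/hour


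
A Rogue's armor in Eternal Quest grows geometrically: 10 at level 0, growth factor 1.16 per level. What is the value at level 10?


value = base * growth^level
= 10 * 1.16^10
= 10 * 4.411435
= 44.11

44.11 armor


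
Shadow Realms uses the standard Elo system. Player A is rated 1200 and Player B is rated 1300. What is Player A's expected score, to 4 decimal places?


Elo expected score: Ea = 1/(1 + 10^((Rb-Ra)/400))
Rb - Ra = 1300 - 1200 = 100
(Rb-Ra)/400 = 100/400 = 0.25
10^0.25 = 1.778279
Ea = 1/(1 + 1.778279) = 1/2.778279 = 0.3599

0.3599


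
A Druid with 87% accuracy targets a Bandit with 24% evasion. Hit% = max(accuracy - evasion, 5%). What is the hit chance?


accuracy - evasion = 87 - 24 = 63
Apply floor: max(63, 5) = 63
Hit chance = 63%

63%


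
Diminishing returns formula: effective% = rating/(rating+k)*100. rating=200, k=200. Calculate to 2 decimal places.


effective% = rating / (rating + k) * 100
= 200 / (200 + 200) * 100
= 200 / 400 * 100
= 0.5 * 100
= 50.00%

50.00%


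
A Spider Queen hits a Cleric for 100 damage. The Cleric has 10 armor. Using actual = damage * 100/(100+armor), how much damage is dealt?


actual = 100 * 100 / (100 + 10)
= 100 * 100 / 110
= 10000 / 110
= 90.91

90.91 damage


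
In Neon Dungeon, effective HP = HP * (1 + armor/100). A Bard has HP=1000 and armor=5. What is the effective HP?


EHP = 1000 * (1 + 5/100)
= 1000 * (1 + 0.05)
= 1000 * 1.05
= 1050.0

1050.0 EHP


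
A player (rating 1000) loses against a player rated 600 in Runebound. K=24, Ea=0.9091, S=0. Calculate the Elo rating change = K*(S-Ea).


Elo update: delta = K * (S - Ea), where S = 0 (loses)
S - Ea = 0 - 0.9091 = -0.9091
Rating change = 24 * -0.9091
= -21.82

-21.82 rating points


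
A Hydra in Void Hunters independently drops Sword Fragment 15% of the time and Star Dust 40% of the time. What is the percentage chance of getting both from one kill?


For independent events, P(both) = P(A) * P(B)
= 15% * 40%
= 600 / 100 %
= 6.0%

6.0%


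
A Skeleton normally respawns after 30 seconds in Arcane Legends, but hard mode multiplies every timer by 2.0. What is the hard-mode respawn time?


Respawn time = base * multiplier
= 30 * 2.0
= 60.0 seconds

60.0 seconds


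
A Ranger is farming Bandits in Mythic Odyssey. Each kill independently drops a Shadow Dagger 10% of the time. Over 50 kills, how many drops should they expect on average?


Expected drops = kills * (drop_rate / 100)
= 50 * (10 / 100)
= 50 * 0.1
= 5.0

5.0 drops


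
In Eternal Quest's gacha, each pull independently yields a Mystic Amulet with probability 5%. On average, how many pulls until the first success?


Expected pulls for a geometric distribution = 1/p = 100 / rate%
= 100 / 5
= 20.0

20.0 pulls


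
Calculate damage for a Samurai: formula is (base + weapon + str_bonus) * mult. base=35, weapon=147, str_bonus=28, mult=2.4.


Sum base + weapon + str = 35 + 147 + 28 = 210
Multiply by 2.4:
210 * 2.4 = 504.0

504.0 damage


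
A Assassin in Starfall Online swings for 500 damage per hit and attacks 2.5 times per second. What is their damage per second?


DPS = damage * attack_speed
= 500 * 2.5
= 1250.0

1250.0 DPS


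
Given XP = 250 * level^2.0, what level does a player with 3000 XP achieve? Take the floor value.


XP = 250 * level^2.0, so level = (XP / 250)^(1/2.0)
= (3000 / 250)^(1/2.0)
= 12.0^0.5
= 3.4641
Floor: level = 3

level 3


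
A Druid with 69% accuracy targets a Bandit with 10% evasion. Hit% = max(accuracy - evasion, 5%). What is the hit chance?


accuracy - evasion = 69 - 10 = 59
Apply floor: max(59, 5) = 59
Hit chance = 59%

59%


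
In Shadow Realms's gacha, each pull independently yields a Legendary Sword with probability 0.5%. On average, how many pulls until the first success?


Expected pulls for a geometric distribution = 1/p = 100 / rate%
= 100 / 0.5
= 200.0

200.0 pulls


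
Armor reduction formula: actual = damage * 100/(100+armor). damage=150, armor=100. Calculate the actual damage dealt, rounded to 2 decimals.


actual = 150 * 100 / (100 + 100)
= 150 * 100 / 200
= 15000 / 200
= 75.00

75.00 damage


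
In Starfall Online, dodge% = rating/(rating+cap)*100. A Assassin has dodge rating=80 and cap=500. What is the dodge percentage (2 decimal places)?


dodge% = 80 / (80 + 500) * 100
= 80 / 580 * 100
= 0.137931 * 100
= 13.79%

13.79%


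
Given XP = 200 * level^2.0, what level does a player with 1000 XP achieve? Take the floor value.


XP = 200 * level^2.0, so level = (XP / 200)^(1/2.0)
= (1000 / 200)^(1/2.0)
= 5.0^0.5
= 2.2361
Floor: level = 2

level 2


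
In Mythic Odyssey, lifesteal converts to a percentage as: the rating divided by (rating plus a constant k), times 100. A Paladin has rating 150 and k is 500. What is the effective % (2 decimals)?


effective% = rating / (rating + k) * 100
= 150 / (150 + 500) * 100
= 150 / 650 * 100
= 0.230769 * 100
= 23.08%

23.08%


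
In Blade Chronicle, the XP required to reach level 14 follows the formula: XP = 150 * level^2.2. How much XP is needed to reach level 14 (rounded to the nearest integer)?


XP = 150 * level^2.2
Substitute level = 14:
XP = 150 * 14^2.2
= 150 * 332.2628
= 49839

49839 XP


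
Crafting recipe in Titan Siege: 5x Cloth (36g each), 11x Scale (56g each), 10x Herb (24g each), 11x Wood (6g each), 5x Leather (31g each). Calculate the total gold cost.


Cost breakdown:
  Cloth: 5 * 36 = 180
  Scale: 11 * 56 = 616
  Herb: 10 * 24 = 240
  Wood: 11 * 6 = 66
  Leather: 5 * 31 = 155
Total = 180 + 616 + 240 + 66 + 155 = 1257

1257 gold


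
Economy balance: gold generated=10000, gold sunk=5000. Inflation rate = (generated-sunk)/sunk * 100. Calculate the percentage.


Net gold = 10000 - 5000 = 5000
Inflation rate = net / sunk * 100 = 5000 / 5000 * 100
= 1.0 * 100
= 100.00%

100.00%


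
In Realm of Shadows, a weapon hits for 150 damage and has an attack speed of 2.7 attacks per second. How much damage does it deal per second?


DPS = damage * attack_speed
= 150 * 2.7
= 405.0

405.0 DPS


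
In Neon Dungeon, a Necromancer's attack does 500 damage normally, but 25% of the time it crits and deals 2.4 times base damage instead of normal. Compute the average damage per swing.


E[dmg] = base * (1 + crit_chance * (crit_mult - 1))
cc as decimal = 25/100 = 0.25
cm - 1 = 2.4 - 1 = 1.4
Bonus factor = 0.25 * 1.4 = 0.35
Total multiplier = 1 + 0.35 = 1.35
Expected damage = 500 * 1.35 = 675.00

675.00 damage


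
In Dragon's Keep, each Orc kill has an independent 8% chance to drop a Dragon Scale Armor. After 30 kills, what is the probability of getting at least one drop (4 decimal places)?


P(at least one) = 1 - P(none) = 1 - (1-p)^n
p = 8/100 = 0.08
1 - p = 0.92
(1 - p)^30 = 0.92^30 = 0.081966
P(at least one) = 1 - 0.081966 = 0.9180

0.9180
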